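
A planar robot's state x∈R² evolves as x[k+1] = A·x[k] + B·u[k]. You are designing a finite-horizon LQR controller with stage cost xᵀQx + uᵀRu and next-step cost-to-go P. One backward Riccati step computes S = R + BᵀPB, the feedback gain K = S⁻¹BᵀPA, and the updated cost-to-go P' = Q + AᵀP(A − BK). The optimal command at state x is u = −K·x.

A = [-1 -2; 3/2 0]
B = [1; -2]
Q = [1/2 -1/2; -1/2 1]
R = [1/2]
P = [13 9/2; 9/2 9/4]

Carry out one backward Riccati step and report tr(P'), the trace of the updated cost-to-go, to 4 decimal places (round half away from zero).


40.2847

BᵀP = [4.0000 0.0000]
S = R + BᵀPB = [1/2] + [4.0000] = [4.5000]
BᵀPA = [-4.0000 -8.0000]
K = S⁻¹·BᵀPA = [-0.8889 -1.7778]
A−BK = [-0.1111 -0.2222; -0.2778 -3.5556]
AᵀP(A−BK) = [1.0069 5.3889; 5.3889 37.7778]
P' = Q + AᵀP(A−BK) = [1.5069 4.8889; 4.8889 38.7778]
tr(P') = 40.2847


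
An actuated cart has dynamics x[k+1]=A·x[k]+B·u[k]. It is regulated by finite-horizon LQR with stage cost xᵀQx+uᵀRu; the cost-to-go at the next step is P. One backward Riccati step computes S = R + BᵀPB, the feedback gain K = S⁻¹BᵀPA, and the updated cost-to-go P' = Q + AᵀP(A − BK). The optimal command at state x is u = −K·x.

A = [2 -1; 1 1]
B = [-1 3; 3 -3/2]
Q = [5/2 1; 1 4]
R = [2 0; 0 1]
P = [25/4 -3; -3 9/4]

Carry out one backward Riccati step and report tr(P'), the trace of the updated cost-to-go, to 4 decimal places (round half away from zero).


BᵀP = [-15.2500 9.7500; 23.2500 -12.3750]
S = R + BᵀPB = [2 0; 0 1] + [44.5000 -60.3750; -60.3750 88.3125] = [46.5000 -60.3750; -60.3750 89.3125]
BᵀPA = [-20.7500 25.0000; 34.1250 -35.6250]
K = S⁻¹·BᵀPA = [0.4077 0.1614; 0.6577 -0.2898]
A−BK = [0.4346 0.0308; 0.7635 0.0812]
AᵀP(A−BK) = [1.2661 -0.0123; -0.0123 0.1418]
P' = Q + AᵀP(A−BK) = [3.7661 0.9877; 0.9877 4.1418]
tr(P') = 7.9080

7.9080


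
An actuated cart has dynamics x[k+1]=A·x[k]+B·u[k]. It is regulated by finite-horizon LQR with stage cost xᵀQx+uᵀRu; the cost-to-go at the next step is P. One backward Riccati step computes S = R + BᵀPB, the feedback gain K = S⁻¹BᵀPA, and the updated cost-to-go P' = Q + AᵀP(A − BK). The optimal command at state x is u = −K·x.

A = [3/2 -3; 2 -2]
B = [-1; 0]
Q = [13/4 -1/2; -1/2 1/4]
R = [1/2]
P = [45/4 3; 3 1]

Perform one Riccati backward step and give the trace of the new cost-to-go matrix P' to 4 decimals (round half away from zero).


BᵀP = [-11.2500 -3.0000]
S = R + BᵀPB = [1/2] + [11.2500] = [11.7500]
BᵀPA = [-22.8750 39.7500]
K = S⁻¹·BᵀPA = [-1.9468 3.3830]
A−BK = [-0.4468 0.3830; 2.0000 -2.0000]
AᵀP(A−BK) = [2.7793 -4.2394; -4.2394 6.7766]
P' = Q + AᵀP(A−BK) = [6.0293 -4.7394; -4.7394 7.0266]
tr(P') = 13.0559

13.0559


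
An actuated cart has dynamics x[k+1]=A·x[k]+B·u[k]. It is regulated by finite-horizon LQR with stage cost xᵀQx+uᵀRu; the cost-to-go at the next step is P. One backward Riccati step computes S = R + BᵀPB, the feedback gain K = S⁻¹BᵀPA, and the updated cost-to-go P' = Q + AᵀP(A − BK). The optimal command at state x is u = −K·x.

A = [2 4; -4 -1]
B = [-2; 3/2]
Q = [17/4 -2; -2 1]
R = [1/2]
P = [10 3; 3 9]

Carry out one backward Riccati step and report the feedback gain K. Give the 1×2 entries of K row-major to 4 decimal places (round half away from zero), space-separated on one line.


BᵀP = [-15.5000 7.5000]
S = R + BᵀPB = [1/2] + [42.2500] = [42.7500]
BᵀPA = [-61.0000 -69.5000]
K = S⁻¹·BᵀPA = [-1.4269 -1.6257]
A−BK = [-0.8538 0.7485; -1.8596 1.4386]
AᵀP(A−BK) = [48.9591 -37.1696; -37.1696 32.0117]
P' = Q + AᵀP(A−BK) = [53.2091 -39.1696; -39.1696 33.0117]
tr(P') = 86.2208

-1.4269 -1.6257


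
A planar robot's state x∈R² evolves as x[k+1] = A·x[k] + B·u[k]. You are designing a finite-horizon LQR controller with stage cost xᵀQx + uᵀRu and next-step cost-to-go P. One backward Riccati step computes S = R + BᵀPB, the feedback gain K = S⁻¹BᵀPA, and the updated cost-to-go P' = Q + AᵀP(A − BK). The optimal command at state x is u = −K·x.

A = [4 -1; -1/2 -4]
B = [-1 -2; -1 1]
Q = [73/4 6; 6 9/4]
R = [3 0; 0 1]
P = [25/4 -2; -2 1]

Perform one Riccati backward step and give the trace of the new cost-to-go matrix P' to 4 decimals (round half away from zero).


BᵀP = [-4.2500 1.0000; -14.5000 5.0000]
S = R + BᵀPB = [3 0; 0 1] + [3.2500 9.5000; 9.5000 34.0000] = [6.2500 9.5000; 9.5000 35.0000]
BᵀPA = [-17.5000 0.2500; -60.5000 -5.5000]
K = S⁻¹·BᵀPA = [-0.2938 0.4747; -1.6488 -0.2860]
A−BK = [0.4086 -1.0973; 0.8551 -3.2393]
AᵀP(A−BK) = [3.3546 -0.9951; -0.9951 4.5584]
P' = Q + AᵀP(A−BK) = [21.6046 5.0049; 5.0049 6.8084]
tr(P') = 28.4129

28.4129


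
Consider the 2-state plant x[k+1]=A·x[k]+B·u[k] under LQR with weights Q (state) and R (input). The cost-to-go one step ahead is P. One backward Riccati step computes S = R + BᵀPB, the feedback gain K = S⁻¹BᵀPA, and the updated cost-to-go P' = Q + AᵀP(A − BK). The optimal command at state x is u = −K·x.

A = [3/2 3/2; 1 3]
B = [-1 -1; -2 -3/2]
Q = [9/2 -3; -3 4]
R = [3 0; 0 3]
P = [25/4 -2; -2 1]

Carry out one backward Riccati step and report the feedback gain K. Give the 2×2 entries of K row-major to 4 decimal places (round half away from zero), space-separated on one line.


-0.3661 -0.4606 -0.6457 -0.4252

BᵀP = [-2.2500 0.0000; -3.2500 0.5000]
S = R + BᵀPB = [3 0; 0 3] + [2.2500 2.2500; 2.2500 2.5000] = [5.2500 2.2500; 2.2500 5.5000]
BᵀPA = [-3.3750 -3.3750; -4.3750 -3.3750]
K = S⁻¹·BᵀPA = [-0.3661 -0.4606; -0.6457 -0.4252]
A−BK = [0.4882 0.6142; -0.7008 1.4409]
AᵀP(A−BK) = [5.0020 1.6476; 1.6476 2.0728]
P' = Q + AᵀP(A−BK) = [9.5020 -1.3524; -1.3524 6.0728]
tr(P') = 15.5748


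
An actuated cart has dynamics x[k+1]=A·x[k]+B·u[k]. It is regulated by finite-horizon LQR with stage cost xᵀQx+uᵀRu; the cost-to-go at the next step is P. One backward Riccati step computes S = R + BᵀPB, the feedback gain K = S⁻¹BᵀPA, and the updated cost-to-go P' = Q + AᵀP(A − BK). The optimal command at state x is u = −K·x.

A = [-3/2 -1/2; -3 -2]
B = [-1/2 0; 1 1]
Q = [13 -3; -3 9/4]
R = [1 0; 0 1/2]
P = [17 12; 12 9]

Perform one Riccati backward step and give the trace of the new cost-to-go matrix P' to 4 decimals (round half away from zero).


BᵀP = [3.5000 3.0000; 12.0000 9.0000]
S = R + BᵀPB = [1 0; 0 1/2] + [1.2500 3.0000; 3.0000 9.0000] = [2.2500 3.0000; 3.0000 9.5000]
BᵀPA = [-14.2500 -7.7500; -45.0000 -24.0000]
K = S⁻¹·BᵀPA = [-0.0303 -0.1313; -4.7273 -2.4848]
A−BK = [-1.5152 -0.5657; 1.7576 0.6162]
AᵀP(A−BK) = [14.0909 7.0606; 7.0606 3.5960]
P' = Q + AᵀP(A−BK) = [27.0909 4.0606; 4.0606 5.8460]
tr(P') = 32.9369

32.9369


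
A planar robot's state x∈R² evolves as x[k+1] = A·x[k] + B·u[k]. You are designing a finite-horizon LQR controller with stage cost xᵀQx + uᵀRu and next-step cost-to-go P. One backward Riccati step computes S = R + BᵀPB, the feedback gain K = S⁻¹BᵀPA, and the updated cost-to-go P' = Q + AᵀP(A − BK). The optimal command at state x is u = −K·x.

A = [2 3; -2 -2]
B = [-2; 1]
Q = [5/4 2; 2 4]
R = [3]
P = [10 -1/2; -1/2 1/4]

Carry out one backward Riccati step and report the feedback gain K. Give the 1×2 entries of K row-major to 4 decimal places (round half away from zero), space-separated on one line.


-0.9613 -1.4144

BᵀP = [-20.5000 1.2500]
S = R + BᵀPB = [3] + [42.2500] = [45.2500]
BᵀPA = [-43.5000 -64.0000]
K = S⁻¹·BᵀPA = [-0.9613 -1.4144]
A−BK = [0.0773 0.1713; -1.0387 -0.5856]
AᵀP(A−BK) = [3.1823 4.4751; 4.4751 6.4807]
P' = Q + AᵀP(A−BK) = [4.4323 6.4751; 6.4751 10.4807]
tr(P') = 14.9130


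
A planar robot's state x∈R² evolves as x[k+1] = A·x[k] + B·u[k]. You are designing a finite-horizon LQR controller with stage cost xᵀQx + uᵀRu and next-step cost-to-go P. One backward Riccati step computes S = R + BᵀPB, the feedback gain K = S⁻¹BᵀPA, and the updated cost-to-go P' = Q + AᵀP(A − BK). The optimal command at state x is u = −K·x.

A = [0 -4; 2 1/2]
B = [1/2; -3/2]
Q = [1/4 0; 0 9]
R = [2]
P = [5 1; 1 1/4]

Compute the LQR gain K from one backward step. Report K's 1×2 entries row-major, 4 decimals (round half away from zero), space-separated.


0.1081 -1.7027

BᵀP = [1.0000 0.1250]
S = R + BᵀPB = [2] + [0.3125] = [2.3125]
BᵀPA = [0.2500 -3.9375]
K = S⁻¹·BᵀPA = [0.1081 -1.7027]
A−BK = [-0.0541 -3.1486; 2.1622 -2.0541]
AᵀP(A−BK) = [0.9730 -7.3243; -7.3243 69.3581]
P' = Q + AᵀP(A−BK) = [1.2230 -7.3243; -7.3243 78.3581]
tr(P') = 79.5811


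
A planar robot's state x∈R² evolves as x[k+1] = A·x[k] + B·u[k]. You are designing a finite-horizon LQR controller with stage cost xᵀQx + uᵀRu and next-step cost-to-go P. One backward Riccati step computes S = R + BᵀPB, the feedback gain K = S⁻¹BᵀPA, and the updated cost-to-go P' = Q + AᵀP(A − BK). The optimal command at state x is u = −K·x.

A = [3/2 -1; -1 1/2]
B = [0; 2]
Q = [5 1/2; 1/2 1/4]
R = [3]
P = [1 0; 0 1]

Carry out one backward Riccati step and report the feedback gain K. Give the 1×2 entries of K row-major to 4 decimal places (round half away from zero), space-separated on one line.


BᵀP = [0.0000 2.0000]
S = R + BᵀPB = [3] + [4.0000] = [7.0000]
BᵀPA = [-2.0000 1.0000]
K = S⁻¹·BᵀPA = [-0.2857 0.1429]
A−BK = [1.5000 -1.0000; -0.4286 0.2143]
AᵀP(A−BK) = [2.6786 -1.7143; -1.7143 1.1071]
P' = Q + AᵀP(A−BK) = [7.6786 -1.2143; -1.2143 1.3571]
tr(P') = 9.0357

-0.2857 0.1429


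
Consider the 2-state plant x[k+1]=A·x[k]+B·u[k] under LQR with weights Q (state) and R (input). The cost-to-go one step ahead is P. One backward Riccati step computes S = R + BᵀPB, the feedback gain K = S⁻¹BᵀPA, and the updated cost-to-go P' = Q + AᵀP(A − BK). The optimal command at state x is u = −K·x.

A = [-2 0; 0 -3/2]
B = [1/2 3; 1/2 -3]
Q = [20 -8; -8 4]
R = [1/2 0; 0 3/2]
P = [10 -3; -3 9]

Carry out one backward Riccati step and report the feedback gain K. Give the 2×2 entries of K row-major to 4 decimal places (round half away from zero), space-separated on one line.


-1.7335 -1.2988 -0.3329 0.2470

BᵀP = [3.5000 3.0000; 39.0000 -36.0000]
S = R + BᵀPB = [1/2 0; 0 3/2] + [3.2500 1.5000; 1.5000 225.0000] = [3.7500 1.5000; 1.5000 226.5000]
BᵀPA = [-7.0000 -4.5000; -78.0000 54.0000]
K = S⁻¹·BᵀPA = [-1.7335 -1.2988; -0.3329 0.2470]
A−BK = [-0.1346 -0.0916; -0.1319 -0.1096]
AᵀP(A−BK) = [1.9000 1.1753; 1.1753 1.0667]
P' = Q + AᵀP(A−BK) = [21.9000 -6.8247; -6.8247 5.0667]
tr(P') = 26.9667


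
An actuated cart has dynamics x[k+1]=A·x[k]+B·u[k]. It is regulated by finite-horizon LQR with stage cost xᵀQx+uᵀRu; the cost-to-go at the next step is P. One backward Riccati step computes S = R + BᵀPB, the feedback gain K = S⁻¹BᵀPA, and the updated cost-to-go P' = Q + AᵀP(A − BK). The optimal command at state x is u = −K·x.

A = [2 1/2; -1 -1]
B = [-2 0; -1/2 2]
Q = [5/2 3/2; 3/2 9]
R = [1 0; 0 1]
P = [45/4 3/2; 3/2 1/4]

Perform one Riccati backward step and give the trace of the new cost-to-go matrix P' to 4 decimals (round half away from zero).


BᵀP = [-23.2500 -3.1250; 3.0000 0.5000]
S = R + BᵀPB = [1 0; 0 1] + [48.0625 -6.2500; -6.2500 1.0000] = [49.0625 -6.2500; -6.2500 2.0000]
BᵀPA = [-43.3750 -8.5000; 5.5000 1.0000]
K = S⁻¹·BᵀPA = [-0.8868 -0.1820; -0.0212 -0.0688]
A−BK = [0.2265 0.1360; -1.4011 -0.9534]
AᵀP(A−BK) = [0.9026 0.2336; 0.2336 0.0842]
P' = Q + AᵀP(A−BK) = [3.4026 1.7336; 1.7336 9.0842]
tr(P') = 12.4868

12.4868


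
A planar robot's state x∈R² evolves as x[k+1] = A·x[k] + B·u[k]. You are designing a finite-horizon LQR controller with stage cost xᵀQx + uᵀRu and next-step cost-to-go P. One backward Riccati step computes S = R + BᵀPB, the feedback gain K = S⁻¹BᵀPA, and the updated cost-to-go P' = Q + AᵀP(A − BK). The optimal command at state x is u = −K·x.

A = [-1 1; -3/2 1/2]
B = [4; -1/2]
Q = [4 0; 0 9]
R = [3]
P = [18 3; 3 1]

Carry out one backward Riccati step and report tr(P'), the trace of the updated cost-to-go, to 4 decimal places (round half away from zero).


15.1056

BᵀP = [70.5000 11.5000]
S = R + BᵀPB = [3] + [276.2500] = [279.2500]
BᵀPA = [-87.7500 76.2500]
K = S⁻¹·BᵀPA = [-0.3142 0.2731]
A−BK = [0.2569 -0.0922; -1.6571 0.6365]
AᵀP(A−BK) = [1.6759 -0.7896; -0.7896 0.4297]
P' = Q + AᵀP(A−BK) = [5.6759 -0.7896; -0.7896 9.4297]
tr(P') = 15.1056


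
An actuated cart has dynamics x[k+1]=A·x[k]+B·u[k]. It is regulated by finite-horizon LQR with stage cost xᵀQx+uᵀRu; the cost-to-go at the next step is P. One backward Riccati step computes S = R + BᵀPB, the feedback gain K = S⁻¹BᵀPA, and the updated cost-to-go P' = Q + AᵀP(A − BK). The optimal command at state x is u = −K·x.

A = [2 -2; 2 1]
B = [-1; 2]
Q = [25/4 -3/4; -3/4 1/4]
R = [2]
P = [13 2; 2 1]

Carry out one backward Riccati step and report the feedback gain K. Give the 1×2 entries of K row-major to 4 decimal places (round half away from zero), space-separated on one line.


BᵀP = [-9.0000 0.0000]
S = R + BᵀPB = [2] + [9.0000] = [11.0000]
BᵀPA = [-18.0000 18.0000]
K = S⁻¹·BᵀPA = [-1.6364 1.6364]
A−BK = [0.3636 -0.3636; 5.2727 -2.2727]
AᵀP(A−BK) = [42.5455 -24.5455; -24.5455 15.5455]
P' = Q + AᵀP(A−BK) = [48.7955 -25.2955; -25.2955 15.7955]
tr(P') = 64.5909

-1.6364 1.6364


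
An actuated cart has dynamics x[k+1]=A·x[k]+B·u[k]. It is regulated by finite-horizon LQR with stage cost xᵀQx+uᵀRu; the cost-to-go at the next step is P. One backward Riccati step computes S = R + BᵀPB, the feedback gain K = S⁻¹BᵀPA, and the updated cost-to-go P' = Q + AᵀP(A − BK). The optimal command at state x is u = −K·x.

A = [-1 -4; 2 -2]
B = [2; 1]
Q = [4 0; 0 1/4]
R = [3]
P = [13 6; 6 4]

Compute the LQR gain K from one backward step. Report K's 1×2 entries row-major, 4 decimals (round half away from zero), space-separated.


0.0000 -1.9277

BᵀP = [32.0000 16.0000]
S = R + BᵀPB = [3] + [80.0000] = [83.0000]
BᵀPA = [0.0000 -160.0000]
K = S⁻¹·BᵀPA = [0.0000 -1.9277]
A−BK = [-1.0000 -0.1446; 2.0000 -0.0723]
AᵀP(A−BK) = [5.0000 0.0000; 0.0000 11.5663]
P' = Q + AᵀP(A−BK) = [9.0000 0.0000; 0.0000 11.8163]
tr(P') = 20.8163


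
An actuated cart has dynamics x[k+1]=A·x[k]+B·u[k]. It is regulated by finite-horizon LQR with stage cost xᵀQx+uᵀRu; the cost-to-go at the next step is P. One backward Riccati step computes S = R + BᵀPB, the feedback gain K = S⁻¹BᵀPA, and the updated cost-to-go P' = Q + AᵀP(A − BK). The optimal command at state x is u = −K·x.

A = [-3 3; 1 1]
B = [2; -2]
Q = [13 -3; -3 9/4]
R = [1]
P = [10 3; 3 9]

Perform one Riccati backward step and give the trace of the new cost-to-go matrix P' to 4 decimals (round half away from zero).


BᵀP = [14.0000 -12.0000]
S = R + BᵀPB = [1] + [52.0000] = [53.0000]
BᵀPA = [-54.0000 30.0000]
K = S⁻¹·BᵀPA = [-1.0189 0.5660]
A−BK = [-0.9623 1.8679; -1.0377 2.1321]
AᵀP(A−BK) = [25.9811 -50.4340; -50.4340 100.0189]
P' = Q + AᵀP(A−BK) = [38.9811 -53.4340; -53.4340 102.2689]
tr(P') = 141.2500

141.2500


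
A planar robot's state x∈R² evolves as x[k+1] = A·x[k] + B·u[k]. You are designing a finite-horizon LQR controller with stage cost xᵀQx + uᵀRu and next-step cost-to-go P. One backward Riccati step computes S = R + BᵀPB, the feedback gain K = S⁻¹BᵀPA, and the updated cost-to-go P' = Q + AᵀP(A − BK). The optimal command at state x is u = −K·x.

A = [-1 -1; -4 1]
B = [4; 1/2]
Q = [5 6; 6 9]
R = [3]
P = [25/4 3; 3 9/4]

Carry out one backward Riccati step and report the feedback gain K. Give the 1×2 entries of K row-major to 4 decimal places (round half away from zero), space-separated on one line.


-0.6836 -0.1157

BᵀP = [26.5000 13.1250]
S = R + BᵀPB = [3] + [112.5625] = [115.5625]
BᵀPA = [-79.0000 -13.3750]
K = S⁻¹·BᵀPA = [-0.6836 -0.1157]
A−BK = [1.7345 -0.5370; -3.6582 1.0579]
AᵀP(A−BK) = [12.2446 -2.8933; -2.8933 0.9520]
P' = Q + AᵀP(A−BK) = [17.2446 3.1067; 3.1067 9.9520]
tr(P') = 27.1966


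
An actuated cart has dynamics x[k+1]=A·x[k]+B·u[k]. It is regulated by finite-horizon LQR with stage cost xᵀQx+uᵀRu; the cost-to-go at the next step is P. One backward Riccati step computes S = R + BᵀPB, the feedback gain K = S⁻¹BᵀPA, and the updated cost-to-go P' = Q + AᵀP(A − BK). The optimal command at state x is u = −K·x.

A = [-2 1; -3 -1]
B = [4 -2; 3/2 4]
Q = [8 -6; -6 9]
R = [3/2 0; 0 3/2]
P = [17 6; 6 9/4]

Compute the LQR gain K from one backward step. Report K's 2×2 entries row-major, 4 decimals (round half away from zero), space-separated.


BᵀP = [77.0000 27.3750; -10.0000 -3.0000]
S = R + BᵀPB = [3/2 0; 0 3/2] + [349.0625 -44.5000; -44.5000 8.0000] = [350.5625 -44.5000; -44.5000 9.5000]
BᵀPA = [-236.1250 49.6250; 29.0000 -7.0000]
K = S⁻¹·BᵀPA = [-0.7056 0.1185; -0.2528 -0.1819]
A−BK = [0.3171 0.1623; -0.9305 -0.4500]
AᵀP(A−BK) = [0.9595 -0.0017; -0.0017 0.0977]
P' = Q + AᵀP(A−BK) = [8.9595 -6.0017; -6.0017 9.0977]
tr(P') = 18.0572

-0.7056 0.1185 -0.2528 -0.1819


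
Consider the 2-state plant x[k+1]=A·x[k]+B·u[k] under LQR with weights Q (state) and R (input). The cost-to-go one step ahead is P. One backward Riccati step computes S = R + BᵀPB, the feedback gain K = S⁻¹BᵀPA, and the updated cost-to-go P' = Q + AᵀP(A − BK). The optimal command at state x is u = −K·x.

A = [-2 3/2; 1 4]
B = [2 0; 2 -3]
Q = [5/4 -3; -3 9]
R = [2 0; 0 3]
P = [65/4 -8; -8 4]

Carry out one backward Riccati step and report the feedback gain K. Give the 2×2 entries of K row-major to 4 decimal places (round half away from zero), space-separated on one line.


BᵀP = [16.5000 -8.0000; 24.0000 -12.0000]
S = R + BᵀPB = [2 0; 0 3] + [17.0000 24.0000; 24.0000 36.0000] = [19.0000 24.0000; 24.0000 39.0000]
BᵀPA = [-41.0000 -7.2500; -60.0000 -12.0000]
K = S⁻¹·BᵀPA = [-0.9636 0.0318; -0.9455 -0.3273]
A−BK = [-0.0727 1.4364; 0.0909 2.9545]
AᵀP(A−BK) = [4.7636 0.9182; 0.9182 0.8659]
P' = Q + AᵀP(A−BK) = [6.0136 -2.0818; -2.0818 9.8659]
tr(P') = 15.8795

-0.9636 0.0318 -0.9455 -0.3273


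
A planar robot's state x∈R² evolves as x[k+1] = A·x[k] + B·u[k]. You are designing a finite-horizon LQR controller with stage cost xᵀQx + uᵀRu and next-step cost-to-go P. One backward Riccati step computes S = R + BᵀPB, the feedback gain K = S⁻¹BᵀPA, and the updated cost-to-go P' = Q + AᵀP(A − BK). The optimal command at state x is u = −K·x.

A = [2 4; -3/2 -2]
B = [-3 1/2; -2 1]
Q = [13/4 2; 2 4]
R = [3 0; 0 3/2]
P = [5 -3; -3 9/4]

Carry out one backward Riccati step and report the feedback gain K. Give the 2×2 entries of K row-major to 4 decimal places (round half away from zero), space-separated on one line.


-1.1786 -2.1429 -1.0625 -1.7500

BᵀP = [-9.0000 4.5000; -0.5000 0.7500]
S = R + BᵀPB = [3 0; 0 3/2] + [18.0000 0.0000; 0.0000 0.5000] = [21.0000 0.0000; 0.0000 2.0000]
BᵀPA = [-24.7500 -45.0000; -2.1250 -3.5000]
K = S⁻¹·BᵀPA = [-1.1786 -2.1429; -1.0625 -1.7500]
A−BK = [-1.0045 -1.5536; -2.7946 -4.5357]
AᵀP(A−BK) = [11.6350 19.9955; 19.9955 34.4464]
P' = Q + AᵀP(A−BK) = [14.8850 21.9955; 21.9955 38.4464]
tr(P') = 53.3315


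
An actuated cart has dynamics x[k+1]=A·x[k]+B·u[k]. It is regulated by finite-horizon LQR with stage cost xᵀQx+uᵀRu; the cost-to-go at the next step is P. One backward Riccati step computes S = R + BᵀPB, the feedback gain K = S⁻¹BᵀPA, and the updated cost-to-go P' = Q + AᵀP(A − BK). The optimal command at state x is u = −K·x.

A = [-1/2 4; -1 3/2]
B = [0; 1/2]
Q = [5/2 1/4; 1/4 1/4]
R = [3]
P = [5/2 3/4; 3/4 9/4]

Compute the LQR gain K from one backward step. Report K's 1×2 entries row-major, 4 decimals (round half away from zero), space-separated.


-0.3684 0.8947

BᵀP = [0.3750 1.1250]
S = R + BᵀPB = [3] + [0.5625] = [3.5625]
BᵀPA = [-1.3125 3.1875]
K = S⁻¹·BᵀPA = [-0.3684 0.8947]
A−BK = [-0.5000 4.0000; -0.8158 1.0526]
AᵀP(A−BK) = [3.1414 -10.7632; -10.7632 51.2105]
P' = Q + AᵀP(A−BK) = [5.6414 -10.5132; -10.5132 51.4605]
tr(P') = 57.1020


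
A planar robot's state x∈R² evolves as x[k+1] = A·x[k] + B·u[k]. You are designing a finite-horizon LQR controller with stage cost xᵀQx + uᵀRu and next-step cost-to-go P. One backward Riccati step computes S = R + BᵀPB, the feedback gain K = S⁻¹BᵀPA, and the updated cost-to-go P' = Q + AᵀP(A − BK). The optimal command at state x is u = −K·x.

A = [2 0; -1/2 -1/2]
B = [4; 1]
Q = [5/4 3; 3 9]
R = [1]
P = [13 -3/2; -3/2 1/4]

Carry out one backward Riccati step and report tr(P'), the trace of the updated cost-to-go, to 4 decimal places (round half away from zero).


BᵀP = [50.5000 -5.7500]
S = R + BᵀPB = [1] + [196.2500] = [197.2500]
BᵀPA = [103.8750 2.8750]
K = S⁻¹·BᵀPA = [0.5266 0.0146]
A−BK = [-0.1065 -0.0583; -1.0266 -0.5146]
AᵀP(A−BK) = [0.3603 0.0485; 0.0485 0.0206]
P' = Q + AᵀP(A−BK) = [1.6103 3.0485; 3.0485 9.0206]
tr(P') = 10.6309

10.6309


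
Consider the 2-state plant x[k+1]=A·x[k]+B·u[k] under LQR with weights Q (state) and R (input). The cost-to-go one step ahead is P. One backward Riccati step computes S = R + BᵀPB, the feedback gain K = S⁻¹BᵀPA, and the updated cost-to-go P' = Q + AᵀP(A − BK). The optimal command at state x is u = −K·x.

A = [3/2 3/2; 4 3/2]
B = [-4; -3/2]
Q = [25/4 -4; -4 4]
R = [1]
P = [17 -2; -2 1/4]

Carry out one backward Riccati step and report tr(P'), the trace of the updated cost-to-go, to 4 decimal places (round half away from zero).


BᵀP = [-65.0000 7.6250]
S = R + BᵀPB = [1] + [248.5625] = [249.5625]
BᵀPA = [-67.0000 -86.0625]
K = S⁻¹·BᵀPA = [-0.2685 -0.3449]
A−BK = [0.4261 0.1206; 3.5973 0.9827]
AᵀP(A−BK) = [0.2625 0.1448; 0.1448 0.1335]
P' = Q + AᵀP(A−BK) = [6.5125 -3.8552; -3.8552 4.1335]
tr(P') = 10.6461

10.6461


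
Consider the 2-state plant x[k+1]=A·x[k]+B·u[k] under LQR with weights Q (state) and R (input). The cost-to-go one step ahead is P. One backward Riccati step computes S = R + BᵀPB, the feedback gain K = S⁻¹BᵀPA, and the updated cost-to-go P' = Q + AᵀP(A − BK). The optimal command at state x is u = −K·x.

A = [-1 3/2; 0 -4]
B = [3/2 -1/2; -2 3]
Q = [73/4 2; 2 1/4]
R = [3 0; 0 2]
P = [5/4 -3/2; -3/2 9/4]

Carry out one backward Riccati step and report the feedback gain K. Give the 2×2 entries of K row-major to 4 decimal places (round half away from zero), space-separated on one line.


BᵀP = [4.8750 -6.7500; -5.1250 7.5000]
S = R + BᵀPB = [3 0; 0 2] + [20.8125 -22.6875; -22.6875 25.0625] = [23.8125 -22.6875; -22.6875 27.0625]
BᵀPA = [-4.8750 34.3125; 5.1250 -37.6875]
K = S⁻¹·BᵀPA = [-0.1207 0.5670; 0.0882 -0.9172]
A−BK = [-0.7748 0.1908; -0.5060 -0.1142]
AᵀP(A−BK) = [0.2096 -0.4098; -0.4098 2.7875]
P' = Q + AᵀP(A−BK) = [18.4596 1.5902; 1.5902 3.0375]
tr(P') = 21.4971

-0.1207 0.5670 0.0882 -0.9172


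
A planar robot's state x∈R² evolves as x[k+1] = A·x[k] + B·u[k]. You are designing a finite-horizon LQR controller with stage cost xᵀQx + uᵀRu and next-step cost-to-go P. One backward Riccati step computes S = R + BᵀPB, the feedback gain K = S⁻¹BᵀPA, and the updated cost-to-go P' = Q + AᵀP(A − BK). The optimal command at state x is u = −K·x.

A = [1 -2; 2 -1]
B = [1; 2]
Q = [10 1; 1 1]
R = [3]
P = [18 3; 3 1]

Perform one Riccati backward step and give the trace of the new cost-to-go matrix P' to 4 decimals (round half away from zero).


BᵀP = [24.0000 5.0000]
S = R + BᵀPB = [3] + [34.0000] = [37.0000]
BᵀPA = [34.0000 -53.0000]
K = S⁻¹·BᵀPA = [0.9189 -1.4324]
A−BK = [0.0811 -0.5676; 0.1622 1.8649]
AᵀP(A−BK) = [2.7568 -4.2973; -4.2973 9.0811]
P' = Q + AᵀP(A−BK) = [12.7568 -3.2973; -3.2973 10.0811]
tr(P') = 22.8378

22.8378


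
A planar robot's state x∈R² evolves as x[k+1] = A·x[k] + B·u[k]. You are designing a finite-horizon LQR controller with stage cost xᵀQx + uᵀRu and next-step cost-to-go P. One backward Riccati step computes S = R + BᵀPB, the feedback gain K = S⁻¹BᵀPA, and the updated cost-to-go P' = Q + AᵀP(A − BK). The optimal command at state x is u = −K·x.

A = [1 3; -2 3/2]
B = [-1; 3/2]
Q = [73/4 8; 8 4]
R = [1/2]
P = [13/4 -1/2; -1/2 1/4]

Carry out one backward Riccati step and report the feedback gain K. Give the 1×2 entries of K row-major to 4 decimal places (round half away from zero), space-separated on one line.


BᵀP = [-4.0000 0.8750]
S = R + BᵀPB = [1/2] + [5.3125] = [5.8125]
BᵀPA = [-5.7500 -10.6875]
K = S⁻¹·BᵀPA = [-0.9892 -1.8387]
A−BK = [0.0108 1.1613; -0.5161 4.2581]
AᵀP(A−BK) = [0.5618 0.6774; 0.6774 5.6613]
P' = Q + AᵀP(A−BK) = [18.8118 8.6774; 8.6774 9.6613]
tr(P') = 28.4731

-0.9892 -1.8387


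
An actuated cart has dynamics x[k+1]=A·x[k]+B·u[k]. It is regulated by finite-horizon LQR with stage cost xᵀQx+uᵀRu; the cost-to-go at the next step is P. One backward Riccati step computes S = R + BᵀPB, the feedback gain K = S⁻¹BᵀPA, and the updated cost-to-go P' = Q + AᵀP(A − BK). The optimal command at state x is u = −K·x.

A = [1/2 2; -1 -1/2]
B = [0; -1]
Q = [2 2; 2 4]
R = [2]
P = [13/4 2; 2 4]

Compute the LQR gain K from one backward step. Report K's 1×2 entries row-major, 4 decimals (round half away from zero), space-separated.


BᵀP = [-2.0000 -4.0000]
S = R + BᵀPB = [2] + [4.0000] = [6.0000]
BᵀPA = [3.0000 -2.0000]
K = S⁻¹·BᵀPA = [0.5000 -0.3333]
A−BK = [0.5000 2.0000; -0.5000 -0.8333]
AᵀP(A−BK) = [1.3125 1.7500; 1.7500 9.3333]
P' = Q + AᵀP(A−BK) = [3.3125 3.7500; 3.7500 13.3333]
tr(P') = 16.6458

0.5000 -0.3333


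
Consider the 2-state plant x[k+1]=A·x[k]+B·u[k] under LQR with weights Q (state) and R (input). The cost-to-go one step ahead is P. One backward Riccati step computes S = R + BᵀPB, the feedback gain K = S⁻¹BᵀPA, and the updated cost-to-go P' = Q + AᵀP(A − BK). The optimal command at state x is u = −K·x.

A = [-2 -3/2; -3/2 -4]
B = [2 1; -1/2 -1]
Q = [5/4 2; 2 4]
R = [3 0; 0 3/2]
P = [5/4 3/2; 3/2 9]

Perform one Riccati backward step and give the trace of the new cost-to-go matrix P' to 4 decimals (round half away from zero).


67.5266

BᵀP = [1.7500 -1.5000; -0.2500 -7.5000]
S = R + BᵀPB = [3 0; 0 3/2] + [4.2500 3.2500; 3.2500 7.2500] = [7.2500 3.2500; 3.2500 8.7500]
BᵀPA = [-1.2500 3.3750; 11.7500 30.3750]
K = S⁻¹·BᵀPA = [-0.9291 -1.3085; 1.6879 3.9574]
A−BK = [-1.8298 -2.8404; -0.2766 -0.6968]
AᵀP(A−BK) = [13.2553 24.9894; 24.9894 49.0213]
P' = Q + AᵀP(A−BK) = [14.5053 26.9894; 26.9894 53.0213]
tr(P') = 67.5266


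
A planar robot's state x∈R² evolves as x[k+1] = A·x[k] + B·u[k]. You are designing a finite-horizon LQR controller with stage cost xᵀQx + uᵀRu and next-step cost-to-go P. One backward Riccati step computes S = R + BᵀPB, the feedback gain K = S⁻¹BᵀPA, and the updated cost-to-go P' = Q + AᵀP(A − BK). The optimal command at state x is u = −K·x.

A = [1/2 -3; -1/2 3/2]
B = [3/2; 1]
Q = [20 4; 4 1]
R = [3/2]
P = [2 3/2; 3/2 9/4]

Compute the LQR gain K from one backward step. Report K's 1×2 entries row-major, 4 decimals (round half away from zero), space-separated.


BᵀP = [4.5000 4.5000]
S = R + BᵀPB = [3/2] + [11.2500] = [12.7500]
BᵀPA = [0.0000 -6.7500]
K = S⁻¹·BᵀPA = [0.0000 -0.5294]
A−BK = [0.5000 -2.2059; -0.5000 2.0294]
AᵀP(A−BK) = [0.3125 -1.3125; -1.3125 5.9890]
P' = Q + AᵀP(A−BK) = [20.3125 2.6875; 2.6875 6.9890]
tr(P') = 27.3015

0.0000 -0.5294


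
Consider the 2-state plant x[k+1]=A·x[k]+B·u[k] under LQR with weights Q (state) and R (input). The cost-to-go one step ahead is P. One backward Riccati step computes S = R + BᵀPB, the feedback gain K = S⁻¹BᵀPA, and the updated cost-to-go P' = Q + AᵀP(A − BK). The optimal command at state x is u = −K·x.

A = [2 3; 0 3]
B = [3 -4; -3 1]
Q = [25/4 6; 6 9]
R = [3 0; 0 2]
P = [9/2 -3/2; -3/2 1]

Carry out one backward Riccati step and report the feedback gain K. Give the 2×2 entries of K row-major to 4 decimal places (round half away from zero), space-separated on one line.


0.0528 -0.4038 -0.4000 -0.8000

BᵀP = [18.0000 -7.5000; -19.5000 7.0000]
S = R + BᵀPB = [3 0; 0 2] + [76.5000 -79.5000; -79.5000 85.0000] = [79.5000 -79.5000; -79.5000 87.0000]
BᵀPA = [36.0000 31.5000; -39.0000 -37.5000]
K = S⁻¹·BᵀPA = [0.0528 -0.4038; -0.4000 -0.8000]
A−BK = [0.2415 1.0113; 0.5585 2.5887]
AᵀP(A−BK) = [0.4981 1.3358; 1.3358 5.2189]
P' = Q + AᵀP(A−BK) = [6.7481 7.3358; 7.3358 14.2189]
tr(P') = 20.9670


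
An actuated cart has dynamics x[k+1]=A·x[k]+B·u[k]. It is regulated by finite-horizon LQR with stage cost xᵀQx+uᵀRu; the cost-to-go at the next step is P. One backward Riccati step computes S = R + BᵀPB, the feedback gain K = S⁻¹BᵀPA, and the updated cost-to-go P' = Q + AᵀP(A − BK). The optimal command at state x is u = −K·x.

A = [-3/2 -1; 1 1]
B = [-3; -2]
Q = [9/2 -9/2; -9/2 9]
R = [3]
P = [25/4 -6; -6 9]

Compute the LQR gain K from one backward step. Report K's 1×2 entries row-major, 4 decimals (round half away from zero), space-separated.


0.4355 0.2903

BᵀP = [-6.7500 0.0000]
S = R + BᵀPB = [3] + [20.2500] = [23.2500]
BᵀPA = [10.1250 6.7500]
K = S⁻¹·BᵀPA = [0.4355 0.2903]
A−BK = [-0.1935 -0.1290; 1.8710 1.5806]
AᵀP(A−BK) = [36.6532 30.4355; 30.4355 25.2903]
P' = Q + AᵀP(A−BK) = [41.1532 25.9355; 25.9355 34.2903]
tr(P') = 75.4435


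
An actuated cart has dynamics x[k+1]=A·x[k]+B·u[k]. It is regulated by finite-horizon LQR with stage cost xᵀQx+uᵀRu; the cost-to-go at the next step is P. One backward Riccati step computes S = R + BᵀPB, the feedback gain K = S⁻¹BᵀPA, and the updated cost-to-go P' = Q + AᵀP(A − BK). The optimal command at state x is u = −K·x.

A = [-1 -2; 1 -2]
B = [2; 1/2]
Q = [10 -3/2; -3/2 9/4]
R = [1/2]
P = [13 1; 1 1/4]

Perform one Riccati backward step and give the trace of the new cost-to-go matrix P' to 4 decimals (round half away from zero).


13.5410

BᵀP = [26.5000 2.1250]
S = R + BᵀPB = [1/2] + [54.0625] = [54.5625]
BᵀPA = [-24.3750 -57.2500]
K = S⁻¹·BᵀPA = [-0.4467 -1.0493]
A−BK = [-0.1065 0.0985; 1.2234 -1.4754]
AᵀP(A−BK) = [0.3608 -0.0756; -0.0756 0.9301]
P' = Q + AᵀP(A−BK) = [10.3608 -1.5756; -1.5756 3.1801]
tr(P') = 13.5410


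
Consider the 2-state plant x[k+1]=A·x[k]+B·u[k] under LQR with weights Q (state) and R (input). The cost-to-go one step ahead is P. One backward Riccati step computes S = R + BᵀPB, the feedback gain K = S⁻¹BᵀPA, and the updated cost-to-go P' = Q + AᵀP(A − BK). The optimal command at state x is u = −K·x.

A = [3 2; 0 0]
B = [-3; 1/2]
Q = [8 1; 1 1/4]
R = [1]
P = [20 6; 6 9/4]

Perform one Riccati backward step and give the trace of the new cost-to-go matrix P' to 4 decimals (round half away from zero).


BᵀP = [-57.0000 -16.8750]
S = R + BᵀPB = [1] + [162.5625] = [163.5625]
BᵀPA = [-171.0000 -114.0000]
K = S⁻¹·BᵀPA = [-1.0455 -0.6970]
A−BK = [-0.1364 -0.0909; 0.5227 0.3485]
AᵀP(A−BK) = [1.2243 0.8162; 0.8162 0.5441]
P' = Q + AᵀP(A−BK) = [9.2243 1.8162; 1.8162 0.7941]
tr(P') = 10.0184

10.0184


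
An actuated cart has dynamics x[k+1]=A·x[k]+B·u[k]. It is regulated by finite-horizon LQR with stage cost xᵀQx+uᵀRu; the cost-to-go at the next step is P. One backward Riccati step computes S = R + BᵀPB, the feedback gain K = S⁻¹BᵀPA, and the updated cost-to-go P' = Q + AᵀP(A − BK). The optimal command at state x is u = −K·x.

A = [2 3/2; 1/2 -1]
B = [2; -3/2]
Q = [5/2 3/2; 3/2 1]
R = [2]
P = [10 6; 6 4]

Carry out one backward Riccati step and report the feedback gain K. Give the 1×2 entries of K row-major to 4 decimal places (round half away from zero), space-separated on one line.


1.6667 0.7000

BᵀP = [11.0000 6.0000]
S = R + BᵀPB = [2] + [13.0000] = [15.0000]
BᵀPA = [25.0000 10.5000]
K = S⁻¹·BᵀPA = [1.6667 0.7000]
A−BK = [-1.3333 0.1000; 3.0000 0.0500]
AᵀP(A−BK) = [11.3333 3.0000; 3.0000 1.1500]
P' = Q + AᵀP(A−BK) = [13.8333 4.5000; 4.5000 2.1500]
tr(P') = 15.9833


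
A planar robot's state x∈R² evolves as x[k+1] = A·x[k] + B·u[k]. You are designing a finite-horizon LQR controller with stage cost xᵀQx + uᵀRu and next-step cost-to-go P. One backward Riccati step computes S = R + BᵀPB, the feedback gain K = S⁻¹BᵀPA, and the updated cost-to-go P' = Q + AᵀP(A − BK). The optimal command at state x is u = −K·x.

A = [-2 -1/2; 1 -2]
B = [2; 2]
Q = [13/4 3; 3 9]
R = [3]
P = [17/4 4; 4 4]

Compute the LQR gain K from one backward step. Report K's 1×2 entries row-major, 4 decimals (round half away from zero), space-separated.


BᵀP = [16.5000 16.0000]
S = R + BᵀPB = [3] + [65.0000] = [68.0000]
BᵀPA = [-17.0000 -40.2500]
K = S⁻¹·BᵀPA = [-0.2500 -0.5919]
A−BK = [-1.5000 0.6838; 1.5000 -0.8162]
AᵀP(A−BK) = [0.7500 0.1875; 0.1875 1.2381]
P' = Q + AᵀP(A−BK) = [4.0000 3.1875; 3.1875 10.2381]
tr(P') = 14.2381

-0.2500 -0.5919


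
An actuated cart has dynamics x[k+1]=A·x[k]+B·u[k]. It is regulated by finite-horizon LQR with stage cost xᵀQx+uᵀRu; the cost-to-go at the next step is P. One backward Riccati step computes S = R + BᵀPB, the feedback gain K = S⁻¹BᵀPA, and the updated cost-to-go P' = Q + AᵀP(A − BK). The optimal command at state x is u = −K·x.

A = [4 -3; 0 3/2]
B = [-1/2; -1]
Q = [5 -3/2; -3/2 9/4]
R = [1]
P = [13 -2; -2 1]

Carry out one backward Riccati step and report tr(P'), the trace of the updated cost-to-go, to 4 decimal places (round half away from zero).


BᵀP = [-4.5000 0.0000]
S = R + BᵀPB = [1] + [2.2500] = [3.2500]
BᵀPA = [-18.0000 13.5000]
K = S⁻¹·BᵀPA = [-5.5385 4.1538]
A−BK = [1.2308 -0.9231; -5.5385 5.6538]
AᵀP(A−BK) = [108.3077 -93.2308; -93.2308 81.1731]
P' = Q + AᵀP(A−BK) = [113.3077 -94.7308; -94.7308 83.4231]
tr(P') = 196.7308

196.7308


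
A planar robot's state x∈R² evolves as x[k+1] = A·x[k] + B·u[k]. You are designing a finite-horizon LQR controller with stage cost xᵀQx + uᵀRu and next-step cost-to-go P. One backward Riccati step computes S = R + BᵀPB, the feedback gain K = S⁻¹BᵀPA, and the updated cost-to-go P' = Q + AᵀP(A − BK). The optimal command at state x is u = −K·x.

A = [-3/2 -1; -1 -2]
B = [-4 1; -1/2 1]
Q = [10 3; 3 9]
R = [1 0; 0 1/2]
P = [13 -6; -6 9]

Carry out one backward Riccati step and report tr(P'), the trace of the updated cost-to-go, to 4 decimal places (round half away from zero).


21.5822

BᵀP = [-49.0000 19.5000; 7.0000 3.0000]
S = R + BᵀPB = [1 0; 0 1/2] + [186.2500 -29.5000; -29.5000 10.0000] = [187.2500 -29.5000; -29.5000 10.5000]
BᵀPA = [54.0000 10.0000; -13.5000 -13.0000]
K = S⁻¹·BᵀPA = [0.1540 -0.2541; -0.8531 -1.9521]
A−BK = [-0.0310 -0.0644; -0.0699 -0.1750]
AᵀP(A−BK) = [0.4181 0.8700; 0.8700 2.1641]
P' = Q + AᵀP(A−BK) = [10.4181 3.8700; 3.8700 11.1641]
tr(P') = 21.5822


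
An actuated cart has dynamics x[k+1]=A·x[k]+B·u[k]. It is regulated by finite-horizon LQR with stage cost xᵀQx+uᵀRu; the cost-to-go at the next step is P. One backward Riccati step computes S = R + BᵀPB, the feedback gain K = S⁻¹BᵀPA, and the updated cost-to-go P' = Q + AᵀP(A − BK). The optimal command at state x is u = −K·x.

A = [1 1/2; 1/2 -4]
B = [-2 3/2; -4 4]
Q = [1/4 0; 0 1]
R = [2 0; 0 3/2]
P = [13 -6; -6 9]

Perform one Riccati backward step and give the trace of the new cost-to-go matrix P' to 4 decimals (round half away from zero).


BᵀP = [-2.0000 -24.0000; -4.5000 27.0000]
S = R + BᵀPB = [2 0; 0 3/2] + [100.0000 -99.0000; -99.0000 101.2500] = [102.0000 -99.0000; -99.0000 102.7500]
BᵀPA = [-14.0000 95.0000; 9.0000 -110.2500]
K = S⁻¹·BᵀPA = [-0.8057 -1.6976; -0.6887 -2.7086]
A−BK = [0.4216 1.1678; 0.0320 0.0442]
AᵀP(A−BK) = [4.1683 11.6115; 11.6115 33.8951]
P' = Q + AᵀP(A−BK) = [4.4183 11.6115; 11.6115 34.8951]
tr(P') = 39.3135

39.3135


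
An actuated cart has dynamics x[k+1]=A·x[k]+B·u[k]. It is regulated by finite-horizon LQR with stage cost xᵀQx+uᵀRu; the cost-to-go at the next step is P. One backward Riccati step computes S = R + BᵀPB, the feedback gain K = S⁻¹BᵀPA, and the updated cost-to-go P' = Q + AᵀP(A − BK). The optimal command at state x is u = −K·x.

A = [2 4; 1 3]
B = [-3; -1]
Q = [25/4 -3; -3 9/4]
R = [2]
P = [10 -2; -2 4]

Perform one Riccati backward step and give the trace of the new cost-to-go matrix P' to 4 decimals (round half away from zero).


24.0238

BᵀP = [-28.0000 2.0000]
S = R + BᵀPB = [2] + [82.0000] = [84.0000]
BᵀPA = [-54.0000 -106.0000]
K = S⁻¹·BᵀPA = [-0.6429 -1.2619]
A−BK = [0.0714 0.2143; 0.3571 1.7381]
AᵀP(A−BK) = [1.2857 3.8571; 3.8571 14.2381]
P' = Q + AᵀP(A−BK) = [7.5357 0.8571; 0.8571 16.4881]
tr(P') = 24.0238


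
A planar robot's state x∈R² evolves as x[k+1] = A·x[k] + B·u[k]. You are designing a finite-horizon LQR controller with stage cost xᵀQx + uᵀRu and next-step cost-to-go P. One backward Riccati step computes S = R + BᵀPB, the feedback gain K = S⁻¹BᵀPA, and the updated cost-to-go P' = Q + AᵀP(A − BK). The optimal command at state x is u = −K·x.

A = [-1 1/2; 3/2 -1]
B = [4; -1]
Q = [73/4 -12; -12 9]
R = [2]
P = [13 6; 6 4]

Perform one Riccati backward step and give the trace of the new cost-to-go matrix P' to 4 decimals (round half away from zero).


BᵀP = [46.0000 20.0000]
S = R + BᵀPB = [2] + [164.0000] = [166.0000]
BᵀPA = [-16.0000 3.0000]
K = S⁻¹·BᵀPA = [-0.0964 0.0181]
A−BK = [-0.6145 0.4277; 1.4036 -0.9819]
AᵀP(A−BK) = [2.4578 -1.7108; -1.7108 1.1958]
P' = Q + AᵀP(A−BK) = [20.7078 -13.7108; -13.7108 10.1958]
tr(P') = 30.9036

30.9036


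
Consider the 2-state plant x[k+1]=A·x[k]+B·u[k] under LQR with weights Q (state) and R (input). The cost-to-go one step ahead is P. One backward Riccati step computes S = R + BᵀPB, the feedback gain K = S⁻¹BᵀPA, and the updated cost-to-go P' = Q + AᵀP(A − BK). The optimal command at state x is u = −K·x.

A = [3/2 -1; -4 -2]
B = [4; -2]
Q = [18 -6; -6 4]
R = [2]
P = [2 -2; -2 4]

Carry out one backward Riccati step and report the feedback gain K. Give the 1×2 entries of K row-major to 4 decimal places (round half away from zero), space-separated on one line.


BᵀP = [12.0000 -16.0000]
S = R + BᵀPB = [2] + [80.0000] = [82.0000]
BᵀPA = [82.0000 20.0000]
K = S⁻¹·BᵀPA = [1.0000 0.2439]
A−BK = [-2.5000 -1.9756; -2.0000 -1.5122]
AᵀP(A−BK) = [10.5000 7.0000; 7.0000 5.1220]
P' = Q + AᵀP(A−BK) = [28.5000 1.0000; 1.0000 9.1220]
tr(P') = 37.6220

1.0000 0.2439


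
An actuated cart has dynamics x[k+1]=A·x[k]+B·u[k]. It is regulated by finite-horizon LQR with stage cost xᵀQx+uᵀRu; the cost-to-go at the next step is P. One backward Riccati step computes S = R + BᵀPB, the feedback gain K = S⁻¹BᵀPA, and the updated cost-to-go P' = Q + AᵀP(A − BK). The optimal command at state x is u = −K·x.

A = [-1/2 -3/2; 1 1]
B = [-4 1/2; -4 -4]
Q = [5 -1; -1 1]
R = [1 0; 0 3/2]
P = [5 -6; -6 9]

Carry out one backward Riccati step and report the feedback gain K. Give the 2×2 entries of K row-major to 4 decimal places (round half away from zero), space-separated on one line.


BᵀP = [4.0000 -12.0000; 26.5000 -39.0000]
S = R + BᵀPB = [1 0; 0 3/2] + [32.0000 50.0000; 50.0000 169.2500] = [33.0000 50.0000; 50.0000 170.7500]
BᵀPA = [-14.0000 -18.0000; -52.2500 -78.7500]
K = S⁻¹·BᵀPA = [0.0708 0.2756; -0.3267 -0.5419]
A−BK = [-0.0534 -0.1266; -0.0237 -0.0652]
AᵀP(A−BK) = [0.1693 0.2939; 0.2939 0.5358]
P' = Q + AᵀP(A−BK) = [5.1693 -0.7061; -0.7061 1.5358]
tr(P') = 6.7051

0.0708 0.2756 -0.3267 -0.5419


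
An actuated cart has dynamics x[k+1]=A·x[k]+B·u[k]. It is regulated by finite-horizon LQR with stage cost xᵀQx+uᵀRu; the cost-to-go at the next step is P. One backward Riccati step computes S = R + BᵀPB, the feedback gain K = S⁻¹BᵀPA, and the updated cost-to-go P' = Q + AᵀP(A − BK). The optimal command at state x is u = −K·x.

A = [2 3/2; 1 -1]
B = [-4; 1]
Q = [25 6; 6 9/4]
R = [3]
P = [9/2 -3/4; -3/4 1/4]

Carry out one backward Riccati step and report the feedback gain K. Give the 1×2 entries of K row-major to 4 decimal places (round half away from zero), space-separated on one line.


-0.4215 -0.3862

BᵀP = [-18.7500 3.2500]
S = R + BᵀPB = [3] + [78.2500] = [81.2500]
BᵀPA = [-34.2500 -31.3750]
K = S⁻¹·BᵀPA = [-0.4215 -0.3862]
A−BK = [0.3138 -0.0446; 1.4215 -0.6138]
AᵀP(A−BK) = [0.8123 0.3992; 0.3992 0.5094]
P' = Q + AᵀP(A−BK) = [25.8123 6.3992; 6.3992 2.7594]
tr(P') = 28.5717
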